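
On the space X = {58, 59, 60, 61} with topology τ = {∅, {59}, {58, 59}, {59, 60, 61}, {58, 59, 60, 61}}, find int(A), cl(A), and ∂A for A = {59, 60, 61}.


int(A) = {59, 60, 61}, cl(A) = {58, 59, 60, 61}, ∂A = {58}.

Closed sets in (X, τ) are complements of opens:
  closed(X, τ) = {∅, {58}, {60, 61}, {58, 60, 61}, {58, 59, 60, 61}}.
int(A) = ⋃ {U ∈ τ : U ⊆ A}. Opens contained in A: ∅, {59}, {59, 60, 61}.
Taking the union of these: int(A) = {59, 60, 61}.
cl(A) = ⋂ {C closed : A ⊆ C}. Closed sets containing A: {58, 59, 60, 61}.
Intersecting these: cl(A) = {58, 59, 60, 61}.
∂A = cl(A) ∖ int(A) = {58, 59, 60, 61} ∖ {59, 60, 61} = {58}.


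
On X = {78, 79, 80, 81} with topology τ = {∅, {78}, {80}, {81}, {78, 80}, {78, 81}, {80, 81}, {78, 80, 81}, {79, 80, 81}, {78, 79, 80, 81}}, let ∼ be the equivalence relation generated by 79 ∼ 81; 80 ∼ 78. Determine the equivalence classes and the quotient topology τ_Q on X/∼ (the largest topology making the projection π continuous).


X/∼ = {[78=80], [79=81]}; |τ_Q| = 3.

Equivalence classes: [78=80], [79=81].
Quotient map π: X → X/∼ sends 78 ↦ [78=80], 79 ↦ [79=81], 80 ↦ [78=80], 81 ↦ [79=81].
For each subset V ⊆ X/∼, compute π^{-1}(V) ⊆ X and check whether π^{-1}(V) ∈ τ. V is open in τ_Q iff π^{-1}(V) ∈ τ.
  V = {}: π^{-1}(V) = ∅ ∈ τ ✓.
  V = {[78=80]}: π^{-1}(V) = {78, 80} ∈ τ ✓.
  V = {[79=81]}: π^{-1}(V) = {79, 81} ∉ τ ✗.
  V = {[78=80], [79=81]}: π^{-1}(V) = {78, 79, 80, 81} ∈ τ ✓.
Open sets in the quotient: τ_Q = {{}, {[78=80]}, {[78=80], [79=81]}} (3 elements).


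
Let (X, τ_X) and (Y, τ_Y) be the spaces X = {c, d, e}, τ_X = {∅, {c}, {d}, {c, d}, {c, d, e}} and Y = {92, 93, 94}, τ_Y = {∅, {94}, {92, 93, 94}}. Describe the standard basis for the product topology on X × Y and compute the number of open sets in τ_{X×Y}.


Basis B = {∅ × ∅, {c} × {94}, {d} × {94}, {c, d} × {94}, {c} × {92, 93, 94}, {c, d, e} × {94}, {d} × {92, 93, 94}, {c, d} × {92, 93, 94}, {c, d, e} × {92, 93, 94}}; |τ_{X×Y}| = 14.

Enumerate products U × V with U ∈ τ_X, V ∈ τ_Y (deduplicated):
  ∅ × ∅ = {} (∅)
  {c} × {94} = {(c,94)}
  {d} × {94} = {(d,94)}
  {c, d} × {94} = {(c,94), (d,94)}
  {c} × {92, 93, 94} = {(c,92), (c,93), (c,94)}
  {c, d, e} × {94} = {(c,94), (d,94), (e,94)}
  {d} × {92, 93, 94} = {(d,92), (d,93), (d,94)}
  {c, d} × {92, 93, 94} = {(c,92), (c,93), (c,94), (d,92), (d,93), (d,94)}
  {c, d, e} × {92, 93, 94} = {(c,92), (c,93), (c,94), (d,92), (d,93), (d,94), (e,92), (e,93), (e,94)}
These 9 distinct sets form the basis B.
Close under arbitrary unions to get τ_{X×Y}; counting gives |τ_{X×Y}| = 14.


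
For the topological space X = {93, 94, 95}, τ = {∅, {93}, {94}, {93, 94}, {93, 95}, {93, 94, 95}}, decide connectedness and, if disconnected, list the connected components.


(X, τ) is disconnected; components = [{94}, {93, 95}].

Find clopen sets (U ∈ τ with X ∖ U ∈ τ):
  U = ∅, X ∖ U = {93, 94, 95} — both open, so U is clopen.
  U = {94}, X ∖ U = {93, 95} — both open, so U is clopen.
  U = {93, 95}, X ∖ U = {94} — both open, so U is clopen.
  U = {93, 94, 95}, X ∖ U = ∅ — both open, so U is clopen.
Nontrivial clopen(s) exist: e.g. {93, 95}. So (X, τ) is disconnected.
Compute connected components by grouping points that agree on all clopens:
  component: {94}
  component: {93, 95}


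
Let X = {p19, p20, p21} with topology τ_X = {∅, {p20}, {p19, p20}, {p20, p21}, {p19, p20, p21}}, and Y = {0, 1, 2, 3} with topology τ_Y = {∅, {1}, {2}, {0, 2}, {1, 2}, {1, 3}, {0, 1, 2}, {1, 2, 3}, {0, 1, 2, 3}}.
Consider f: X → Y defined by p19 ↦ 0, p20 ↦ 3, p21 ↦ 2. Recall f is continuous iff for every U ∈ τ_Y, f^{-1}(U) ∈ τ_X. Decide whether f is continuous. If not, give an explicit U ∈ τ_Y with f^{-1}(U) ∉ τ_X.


f is NOT continuous.

Compute f^{-1}(U) for each U ∈ τ_Y:
  U = ∅: f^{-1}(U) = ∅ ∈ τ_X ✓.
  U = {1}: f^{-1}(U) = ∅ ∈ τ_X ✓.
  U = {2}: f^{-1}(U) = {p21} ∉ τ_X ✗.
  U = {0, 2}: f^{-1}(U) = {p19, p21} ∉ τ_X ✗.
  U = {1, 2}: f^{-1}(U) = {p21} ∉ τ_X ✗.
  U = {1, 3}: f^{-1}(U) = {p20} ∈ τ_X ✓.
  U = {0, 1, 2}: f^{-1}(U) = {p19, p21} ∉ τ_X ✗.
  U = {1, 2, 3}: f^{-1}(U) = {p20, p21} ∈ τ_X ✓.
  U = {0, 1, 2, 3}: f^{-1}(U) = {p19, p20, p21} ∈ τ_X ✓.
Found U = {2} with f^{-1}(U) = {p21} not in τ_X. Therefore f is NOT continuous.


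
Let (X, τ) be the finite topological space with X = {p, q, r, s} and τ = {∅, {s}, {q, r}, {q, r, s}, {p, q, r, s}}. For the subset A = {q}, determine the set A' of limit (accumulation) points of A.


A' = {p, r}

For each x ∈ X, list the open sets U ∈ τ with x ∈ U, then check whether U ∩ (A ∖ {x}) ≠ ∅ for every such U.
  x = p: opens ∋ x are {p, q, r, s}; each meets A ∖ {p}, so x IS a limit point.
  x = q: open {q, r} ∋ x has {q, r} ∩ (A ∖ {q}) = ∅, so x is NOT a limit point.
  x = r: opens ∋ x are {q, r}, {q, r, s}, {p, q, r, s}; each meets A ∖ {r}, so x IS a limit point.
  x = s: open {s} ∋ x has {s} ∩ (A ∖ {s}) = ∅, so x is NOT a limit point.
Collecting: A' = {p, r}.


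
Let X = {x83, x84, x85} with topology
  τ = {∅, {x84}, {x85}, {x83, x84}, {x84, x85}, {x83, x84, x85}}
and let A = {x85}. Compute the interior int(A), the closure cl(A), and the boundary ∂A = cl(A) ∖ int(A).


int(A) = {x85}, cl(A) = {x85}, ∂A = ∅.

Closed sets in (X, τ) are complements of opens:
  closed(X, τ) = {∅, {x83}, {x85}, {x83, x84}, {x83, x85}, {x83, x84, x85}}.
int(A) = ⋃ {U ∈ τ : U ⊆ A}. Opens contained in A: ∅, {x85}.
Taking the union of these: int(A) = {x85}.
cl(A) = ⋂ {C closed : A ⊆ C}. Closed sets containing A: {x85}, {x83, x85}, {x83, x84, x85}.
Intersecting these: cl(A) = {x85}.
∂A = cl(A) ∖ int(A) = {x85} ∖ {x85} = ∅.


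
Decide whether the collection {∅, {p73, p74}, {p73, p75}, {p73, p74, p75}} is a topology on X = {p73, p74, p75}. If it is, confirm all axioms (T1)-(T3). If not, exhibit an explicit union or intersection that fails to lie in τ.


τ is NOT a topology on X.

Axiom (T1): ∅ ∈ τ? Yes; X ∈ τ? Yes.
Axiom (T2/T3): check pairwise unions and intersections of members of τ.
Counterexample for (T3): {p73, p74} ∩ {p73, p75} = {p73} ∉ τ. Therefore τ is NOT a topology.


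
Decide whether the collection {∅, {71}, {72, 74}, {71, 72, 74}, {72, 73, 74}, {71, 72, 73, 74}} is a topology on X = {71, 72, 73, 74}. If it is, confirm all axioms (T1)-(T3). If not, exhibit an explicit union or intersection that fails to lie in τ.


τ IS a topology on X.

Axiom (T1): ∅ ∈ τ? Yes; X ∈ τ? Yes.
Axiom (T2/T3): check pairwise unions and intersections of members of τ.
All pairwise intersections and unions checked — each lies in τ. Therefore τ satisfies (T1), (T2), (T3): it IS a topology on X.


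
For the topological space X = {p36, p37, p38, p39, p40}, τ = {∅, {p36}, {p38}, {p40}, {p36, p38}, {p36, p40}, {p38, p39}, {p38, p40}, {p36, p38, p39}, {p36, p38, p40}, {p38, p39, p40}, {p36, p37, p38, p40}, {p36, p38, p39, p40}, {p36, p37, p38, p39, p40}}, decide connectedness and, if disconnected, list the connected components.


(X, τ) is connected.

Find clopen sets (U ∈ τ with X ∖ U ∈ τ):
  U = ∅, X ∖ U = {p36, p37, p38, p39, p40} — both open, so U is clopen.
  U = {p36, p37, p38, p39, p40}, X ∖ U = ∅ — both open, so U is clopen.
Only trivial clopens (∅ and X) exist, so (X, τ) is connected.
Compute connected components by grouping points that agree on all clopens:
  component: {p36, p37, p38, p39, p40}


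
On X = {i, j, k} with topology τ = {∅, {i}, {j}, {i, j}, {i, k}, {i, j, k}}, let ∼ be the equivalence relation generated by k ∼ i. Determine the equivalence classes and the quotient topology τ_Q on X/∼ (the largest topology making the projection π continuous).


X/∼ = {[i=k], [j]}; |τ_Q| = 4.

Equivalence classes: [i=k], [j].
Quotient map π: X → X/∼ sends i ↦ [i=k], j ↦ [j], k ↦ [i=k].
For each subset V ⊆ X/∼, compute π^{-1}(V) ⊆ X and check whether π^{-1}(V) ∈ τ. V is open in τ_Q iff π^{-1}(V) ∈ τ.
  V = {}: π^{-1}(V) = ∅ ∈ τ ✓.
  V = {[i=k]}: π^{-1}(V) = {i, k} ∈ τ ✓.
  V = {[j]}: π^{-1}(V) = {j} ∈ τ ✓.
  V = {[i=k], [j]}: π^{-1}(V) = {i, j, k} ∈ τ ✓.
Open sets in the quotient: τ_Q = {{}, {[i=k]}, {[j]}, {[i=k], [j]}} (4 elements).


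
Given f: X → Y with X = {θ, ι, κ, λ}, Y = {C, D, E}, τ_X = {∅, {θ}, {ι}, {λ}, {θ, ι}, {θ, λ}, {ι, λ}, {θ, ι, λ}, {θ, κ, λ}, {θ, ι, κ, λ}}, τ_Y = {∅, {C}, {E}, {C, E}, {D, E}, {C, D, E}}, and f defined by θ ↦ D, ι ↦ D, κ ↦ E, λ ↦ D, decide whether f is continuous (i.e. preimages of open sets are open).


f is NOT continuous.

Compute f^{-1}(U) for each U ∈ τ_Y:
  U = ∅: f^{-1}(U) = ∅ ∈ τ_X ✓.
  U = {C}: f^{-1}(U) = ∅ ∈ τ_X ✓.
  U = {E}: f^{-1}(U) = {κ} ∉ τ_X ✗.
  U = {C, E}: f^{-1}(U) = {κ} ∉ τ_X ✗.
  U = {D, E}: f^{-1}(U) = {θ, ι, κ, λ} ∈ τ_X ✓.
  U = {C, D, E}: f^{-1}(U) = {θ, ι, κ, λ} ∈ τ_X ✓.
Found U = {E} with f^{-1}(U) = {κ} not in τ_X. Therefore f is NOT continuous.


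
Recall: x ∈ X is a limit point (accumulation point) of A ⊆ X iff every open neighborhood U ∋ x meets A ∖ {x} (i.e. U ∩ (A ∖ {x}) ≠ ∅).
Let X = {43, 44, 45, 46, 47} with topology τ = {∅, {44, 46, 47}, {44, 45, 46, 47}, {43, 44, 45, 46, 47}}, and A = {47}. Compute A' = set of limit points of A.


A' = {43, 44, 45, 46}

For each x ∈ X, list the open sets U ∈ τ with x ∈ U, then check whether U ∩ (A ∖ {x}) ≠ ∅ for every such U.
  x = 43: opens ∋ x are {43, 44, 45, 46, 47}; each meets A ∖ {43}, so x IS a limit point.
  x = 44: opens ∋ x are {44, 46, 47}, {44, 45, 46, 47}, {43, 44, 45, 46, 47}; each meets A ∖ {44}, so x IS a limit point.
  x = 45: opens ∋ x are {44, 45, 46, 47}, {43, 44, 45, 46, 47}; each meets A ∖ {45}, so x IS a limit point.
  x = 46: opens ∋ x are {44, 46, 47}, {44, 45, 46, 47}, {43, 44, 45, 46, 47}; each meets A ∖ {46}, so x IS a limit point.
  x = 47: open {44, 46, 47} ∋ x has {44, 46, 47} ∩ (A ∖ {47}) = ∅, so x is NOT a limit point.
Collecting: A' = {43, 44, 45, 46}.


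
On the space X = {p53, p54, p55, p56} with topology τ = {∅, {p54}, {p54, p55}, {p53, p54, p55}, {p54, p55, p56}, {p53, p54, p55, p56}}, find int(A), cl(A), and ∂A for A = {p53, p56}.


int(A) = ∅, cl(A) = {p53, p56}, ∂A = {p53, p56}.

Closed sets in (X, τ) are complements of opens:
  closed(X, τ) = {∅, {p53}, {p56}, {p53, p56}, {p53, p55, p56}, {p53, p54, p55, p56}}.
int(A) = ⋃ {U ∈ τ : U ⊆ A}. Opens contained in A: ∅.
Taking the union of these: int(A) = ∅.
cl(A) = ⋂ {C closed : A ⊆ C}. Closed sets containing A: {p53, p56}, {p53, p55, p56}, {p53, p54, p55, p56}.
Intersecting these: cl(A) = {p53, p56}.
∂A = cl(A) ∖ int(A) = {p53, p56} ∖ ∅ = {p53, p56}.


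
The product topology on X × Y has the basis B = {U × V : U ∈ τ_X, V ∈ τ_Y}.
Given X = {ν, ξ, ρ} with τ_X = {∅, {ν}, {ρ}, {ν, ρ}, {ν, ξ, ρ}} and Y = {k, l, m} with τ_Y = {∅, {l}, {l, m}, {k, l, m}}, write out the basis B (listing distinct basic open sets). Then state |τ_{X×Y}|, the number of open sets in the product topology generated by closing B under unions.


Basis B = {∅ × ∅, {ν} × {l}, {ρ} × {l}, {ν} × {l, m}, {ν, ρ} × {l}, {ρ} × {l, m}, {ν} × {k, l, m}, {ν, ξ, ρ} × {l}, {ρ} × {k, l, m}, {ν, ρ} × {l, m}, {ν, ρ} × {k, l, m}, {ν, ξ, ρ} × {l, m}, {ν, ξ, ρ} × {k, l, m}}; |τ_{X×Y}| = 30.

Enumerate products U × V with U ∈ τ_X, V ∈ τ_Y (deduplicated):
  ∅ × ∅ = {} (∅)
  {ν} × {l} = {(ν,l)}
  {ρ} × {l} = {(ρ,l)}
  {ν} × {l, m} = {(ν,l), (ν,m)}
  {ν, ρ} × {l} = {(ν,l), (ρ,l)}
  {ρ} × {l, m} = {(ρ,l), (ρ,m)}
  {ν} × {k, l, m} = {(ν,k), (ν,l), (ν,m)}
  {ν, ξ, ρ} × {l} = {(ν,l), (ξ,l), (ρ,l)}
  {ρ} × {k, l, m} = {(ρ,k), (ρ,l), (ρ,m)}
  {ν, ρ} × {l, m} = {(ν,l), (ν,m), (ρ,l), (ρ,m)}
  {ν, ρ} × {k, l, m} = {(ν,k), (ν,l), (ν,m), (ρ,k), (ρ,l), (ρ,m)}
  {ν, ξ, ρ} × {l, m} = {(ν,l), (ν,m), (ξ,l), (ξ,m), (ρ,l), (ρ,m)}
  {ν, ξ, ρ} × {k, l, m} = {(ν,k), (ν,l), (ν,m), (ξ,k), (ξ,l), (ξ,m), (ρ,k), (ρ,l), (ρ,m)}
These 13 distinct sets form the basis B.
Close under arbitrary unions to get τ_{X×Y}; counting gives |τ_{X×Y}| = 30.


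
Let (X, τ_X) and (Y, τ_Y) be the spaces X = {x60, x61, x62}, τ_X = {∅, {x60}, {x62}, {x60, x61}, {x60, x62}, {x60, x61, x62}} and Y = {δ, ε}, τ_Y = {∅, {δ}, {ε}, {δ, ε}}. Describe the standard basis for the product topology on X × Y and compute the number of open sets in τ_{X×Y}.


Basis B = {∅ × ∅, {x60} × {δ}, {x60} × {ε}, {x62} × {δ}, {x62} × {ε}, {x60} × {δ, ε}, {x60, x61} × {δ}, {x60, x62} × {δ}, {x60, x61} × {ε}, {x60, x62} × {ε}, {x62} × {δ, ε}, {x60, x61, x62} × {δ}, {x60, x61, x62} × {ε}, {x60, x61} × {δ, ε}, {x60, x62} × {δ, ε}, {x60, x61, x62} × {δ, ε}}; |τ_{X×Y}| = 36.

Enumerate products U × V with U ∈ τ_X, V ∈ τ_Y (deduplicated):
  ∅ × ∅ = {} (∅)
  {x60} × {δ} = {(x60,δ)}
  {x60} × {ε} = {(x60,ε)}
  {x62} × {δ} = {(x62,δ)}
  {x62} × {ε} = {(x62,ε)}
  {x60} × {δ, ε} = {(x60,δ), (x60,ε)}
  {x60, x61} × {δ} = {(x60,δ), (x61,δ)}
  {x60, x62} × {δ} = {(x60,δ), (x62,δ)}
  {x60, x61} × {ε} = {(x60,ε), (x61,ε)}
  {x60, x62} × {ε} = {(x60,ε), (x62,ε)}
  {x62} × {δ, ε} = {(x62,δ), (x62,ε)}
  {x60, x61, x62} × {δ} = {(x60,δ), (x61,δ), (x62,δ)}
  {x60, x61, x62} × {ε} = {(x60,ε), (x61,ε), (x62,ε)}
  {x60, x61} × {δ, ε} = {(x60,δ), (x60,ε), (x61,δ), (x61,ε)}
  {x60, x62} × {δ, ε} = {(x60,δ), (x60,ε), (x62,δ), (x62,ε)}
  {x60, x61, x62} × {δ, ε} = {(x60,δ), (x60,ε), (x61,δ), (x61,ε), (x62,δ), (x62,ε)}
These 16 distinct sets form the basis B.
Close under arbitrary unions to get τ_{X×Y}; counting gives |τ_{X×Y}| = 36.


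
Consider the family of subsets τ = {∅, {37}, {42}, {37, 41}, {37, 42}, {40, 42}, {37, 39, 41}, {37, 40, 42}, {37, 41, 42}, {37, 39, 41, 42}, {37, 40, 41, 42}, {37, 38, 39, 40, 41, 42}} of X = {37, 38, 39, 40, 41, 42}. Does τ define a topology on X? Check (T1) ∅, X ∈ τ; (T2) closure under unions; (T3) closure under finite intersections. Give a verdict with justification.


τ is NOT a topology on X.

Axiom (T1): ∅ ∈ τ? Yes; X ∈ τ? Yes.
Axiom (T2/T3): check pairwise unions and intersections of members of τ.
Counterexample for (T2): {40, 42} ∪ {37, 39, 41} = {37, 39, 40, 41, 42} ∉ τ. Therefore τ is NOT a topology.


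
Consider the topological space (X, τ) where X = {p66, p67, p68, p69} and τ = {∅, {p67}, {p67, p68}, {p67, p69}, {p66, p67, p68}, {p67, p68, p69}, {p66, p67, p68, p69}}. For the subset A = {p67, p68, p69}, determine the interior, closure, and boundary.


int(A) = {p67, p68, p69}, cl(A) = {p66, p67, p68, p69}, ∂A = {p66}.

Closed sets in (X, τ) are complements of opens:
  closed(X, τ) = {∅, {p66}, {p69}, {p66, p68}, {p66, p69}, {p66, p68, p69}, {p66, p67, p68, p69}}.
int(A) = ⋃ {U ∈ τ : U ⊆ A}. Opens contained in A: ∅, {p67}, {p67, p68}, {p67, p69}, {p67, p68, p69}.
Taking the union of these: int(A) = {p67, p68, p69}.
cl(A) = ⋂ {C closed : A ⊆ C}. Closed sets containing A: {p66, p67, p68, p69}.
Intersecting these: cl(A) = {p66, p67, p68, p69}.
∂A = cl(A) ∖ int(A) = {p66, p67, p68, p69} ∖ {p67, p68, p69} = {p66}.


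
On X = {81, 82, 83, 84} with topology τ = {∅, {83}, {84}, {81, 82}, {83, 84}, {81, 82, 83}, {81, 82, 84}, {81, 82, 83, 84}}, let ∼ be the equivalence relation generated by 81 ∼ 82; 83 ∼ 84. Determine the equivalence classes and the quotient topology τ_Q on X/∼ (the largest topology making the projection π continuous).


X/∼ = {[81=82], [83=84]}; |τ_Q| = 4.

Equivalence classes: [81=82], [83=84].
Quotient map π: X → X/∼ sends 81 ↦ [81=82], 82 ↦ [81=82], 83 ↦ [83=84], 84 ↦ [83=84].
For each subset V ⊆ X/∼, compute π^{-1}(V) ⊆ X and check whether π^{-1}(V) ∈ τ. V is open in τ_Q iff π^{-1}(V) ∈ τ.
  V = {}: π^{-1}(V) = ∅ ∈ τ ✓.
  V = {[81=82]}: π^{-1}(V) = {81, 82} ∈ τ ✓.
  V = {[83=84]}: π^{-1}(V) = {83, 84} ∈ τ ✓.
  V = {[81=82], [83=84]}: π^{-1}(V) = {81, 82, 83, 84} ∈ τ ✓.
Open sets in the quotient: τ_Q = {{}, {[81=82]}, {[83=84]}, {[81=82], [83=84]}} (4 elements).


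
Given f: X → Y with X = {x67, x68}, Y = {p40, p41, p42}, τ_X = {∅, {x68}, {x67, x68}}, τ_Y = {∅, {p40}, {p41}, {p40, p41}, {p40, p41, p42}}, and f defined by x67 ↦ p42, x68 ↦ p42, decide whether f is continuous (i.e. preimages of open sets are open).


f IS continuous.

Compute f^{-1}(U) for each U ∈ τ_Y:
  U = ∅: f^{-1}(U) = ∅ ∈ τ_X ✓.
  U = {p40}: f^{-1}(U) = ∅ ∈ τ_X ✓.
  U = {p41}: f^{-1}(U) = ∅ ∈ τ_X ✓.
  U = {p40, p41}: f^{-1}(U) = ∅ ∈ τ_X ✓.
  U = {p40, p41, p42}: f^{-1}(U) = {x67, x68} ∈ τ_X ✓.
Every preimage lies in τ_X, so f IS continuous.


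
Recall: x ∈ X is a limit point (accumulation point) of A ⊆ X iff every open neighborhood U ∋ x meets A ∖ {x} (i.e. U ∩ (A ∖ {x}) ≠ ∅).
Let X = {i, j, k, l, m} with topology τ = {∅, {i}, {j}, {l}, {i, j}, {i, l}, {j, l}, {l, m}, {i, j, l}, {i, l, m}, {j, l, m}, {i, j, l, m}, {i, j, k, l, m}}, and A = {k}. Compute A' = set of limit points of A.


A' = ∅

For each x ∈ X, list the open sets U ∈ τ with x ∈ U, then check whether U ∩ (A ∖ {x}) ≠ ∅ for every such U.
  x = i: open {i} ∋ x has {i} ∩ (A ∖ {i}) = ∅, so x is NOT a limit point.
  x = j: open {j} ∋ x has {j} ∩ (A ∖ {j}) = ∅, so x is NOT a limit point.
  x = k: open {i, j, k, l, m} ∋ x has {i, j, k, l, m} ∩ (A ∖ {k}) = ∅, so x is NOT a limit point.
  x = l: open {l} ∋ x has {l} ∩ (A ∖ {l}) = ∅, so x is NOT a limit point.
  x = m: open {l, m} ∋ x has {l, m} ∩ (A ∖ {m}) = ∅, so x is NOT a limit point.
Collecting: A' = ∅.


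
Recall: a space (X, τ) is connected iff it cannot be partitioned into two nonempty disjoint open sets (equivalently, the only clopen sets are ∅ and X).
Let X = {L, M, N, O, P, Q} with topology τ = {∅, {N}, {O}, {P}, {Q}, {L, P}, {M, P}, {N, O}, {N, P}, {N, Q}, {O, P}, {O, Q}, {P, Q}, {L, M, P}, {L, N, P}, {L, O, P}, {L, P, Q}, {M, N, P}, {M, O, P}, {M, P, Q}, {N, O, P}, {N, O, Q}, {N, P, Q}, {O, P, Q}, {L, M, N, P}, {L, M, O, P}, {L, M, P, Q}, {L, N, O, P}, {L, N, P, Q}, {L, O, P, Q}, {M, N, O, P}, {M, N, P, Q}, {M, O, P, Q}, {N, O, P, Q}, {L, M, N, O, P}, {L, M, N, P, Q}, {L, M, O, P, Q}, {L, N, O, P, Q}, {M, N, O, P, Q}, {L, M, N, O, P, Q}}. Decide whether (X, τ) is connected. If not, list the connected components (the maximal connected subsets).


(X, τ) is disconnected; components = [{N}, {O}, {Q}, {L, M, P}].

Find clopen sets (U ∈ τ with X ∖ U ∈ τ):
  U = ∅, X ∖ U = {L, M, N, O, P, Q} — both open, so U is clopen.
  U = {N}, X ∖ U = {L, M, O, P, Q} — both open, so U is clopen.
  U = {O}, X ∖ U = {L, M, N, P, Q} — both open, so U is clopen.
  U = {Q}, X ∖ U = {L, M, N, O, P} — both open, so U is clopen.
  U = {N, O}, X ∖ U = {L, M, P, Q} — both open, so U is clopen.
  U = {N, Q}, X ∖ U = {L, M, O, P} — both open, so U is clopen.
  U = {O, Q}, X ∖ U = {L, M, N, P} — both open, so U is clopen.
  U = {L, M, P}, X ∖ U = {N, O, Q} — both open, so U is clopen.
  U = {N, O, Q}, X ∖ U = {L, M, P} — both open, so U is clopen.
  U = {L, M, N, P}, X ∖ U = {O, Q} — both open, so U is clopen.
  U = {L, M, O, P}, X ∖ U = {N, Q} — both open, so U is clopen.
  U = {L, M, P, Q}, X ∖ U = {N, O} — both open, so U is clopen.
  U = {L, M, N, O, P}, X ∖ U = {Q} — both open, so U is clopen.
  U = {L, M, N, P, Q}, X ∖ U = {O} — both open, so U is clopen.
  U = {L, M, O, P, Q}, X ∖ U = {N} — both open, so U is clopen.
  U = {L, M, N, O, P, Q}, X ∖ U = ∅ — both open, so U is clopen.
Nontrivial clopen(s) exist: e.g. {N}. So (X, τ) is disconnected.
Compute connected components by grouping points that agree on all clopens:
  component: {N}
  component: {O}
  component: {Q}
  component: {L, M, P}


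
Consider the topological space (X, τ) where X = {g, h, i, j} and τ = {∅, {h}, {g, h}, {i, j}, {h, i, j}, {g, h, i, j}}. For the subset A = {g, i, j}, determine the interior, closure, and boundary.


int(A) = {i, j}, cl(A) = {g, i, j}, ∂A = {g}.

Closed sets in (X, τ) are complements of opens:
  closed(X, τ) = {∅, {g}, {g, h}, {i, j}, {g, i, j}, {g, h, i, j}}.
int(A) = ⋃ {U ∈ τ : U ⊆ A}. Opens contained in A: ∅, {i, j}.
Taking the union of these: int(A) = {i, j}.
cl(A) = ⋂ {C closed : A ⊆ C}. Closed sets containing A: {g, i, j}, {g, h, i, j}.
Intersecting these: cl(A) = {g, i, j}.
∂A = cl(A) ∖ int(A) = {g, i, j} ∖ {i, j} = {g}.


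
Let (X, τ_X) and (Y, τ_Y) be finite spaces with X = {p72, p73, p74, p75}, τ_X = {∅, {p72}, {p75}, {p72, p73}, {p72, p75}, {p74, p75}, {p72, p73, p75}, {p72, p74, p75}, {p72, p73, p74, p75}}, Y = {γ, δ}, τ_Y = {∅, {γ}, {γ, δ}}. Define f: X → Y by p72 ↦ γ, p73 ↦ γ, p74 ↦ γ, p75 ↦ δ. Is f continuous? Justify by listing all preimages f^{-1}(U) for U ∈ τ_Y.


f is NOT continuous.

Compute f^{-1}(U) for each U ∈ τ_Y:
  U = ∅: f^{-1}(U) = ∅ ∈ τ_X ✓.
  U = {γ}: f^{-1}(U) = {p72, p73, p74} ∉ τ_X ✗.
  U = {γ, δ}: f^{-1}(U) = {p72, p73, p74, p75} ∈ τ_X ✓.
Found U = {γ} with f^{-1}(U) = {p72, p73, p74} not in τ_X. Therefore f is NOT continuous.


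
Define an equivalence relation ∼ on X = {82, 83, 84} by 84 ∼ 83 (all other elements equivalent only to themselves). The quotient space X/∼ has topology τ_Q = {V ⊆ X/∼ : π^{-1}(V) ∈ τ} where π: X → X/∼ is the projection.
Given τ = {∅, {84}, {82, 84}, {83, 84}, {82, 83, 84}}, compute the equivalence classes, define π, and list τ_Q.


X/∼ = {[82], [83=84]}; |τ_Q| = 3.

Equivalence classes: [82], [83=84].
Quotient map π: X → X/∼ sends 82 ↦ [82], 83 ↦ [83=84], 84 ↦ [83=84].
For each subset V ⊆ X/∼, compute π^{-1}(V) ⊆ X and check whether π^{-1}(V) ∈ τ. V is open in τ_Q iff π^{-1}(V) ∈ τ.
  V = {}: π^{-1}(V) = ∅ ∈ τ ✓.
  V = {[82]}: π^{-1}(V) = {82} ∉ τ ✗.
  V = {[83=84]}: π^{-1}(V) = {83, 84} ∈ τ ✓.
  V = {[82], [83=84]}: π^{-1}(V) = {82, 83, 84} ∈ τ ✓.
Open sets in the quotient: τ_Q = {{}, {[83=84]}, {[82], [83=84]}} (3 elements).


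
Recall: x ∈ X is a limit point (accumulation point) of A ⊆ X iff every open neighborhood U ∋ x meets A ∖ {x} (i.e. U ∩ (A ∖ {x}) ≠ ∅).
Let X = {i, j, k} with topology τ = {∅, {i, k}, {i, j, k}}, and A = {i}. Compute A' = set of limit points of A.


A' = {j, k}

For each x ∈ X, list the open sets U ∈ τ with x ∈ U, then check whether U ∩ (A ∖ {x}) ≠ ∅ for every such U.
  x = i: open {i, k} ∋ x has {i, k} ∩ (A ∖ {i}) = ∅, so x is NOT a limit point.
  x = j: opens ∋ x are {i, j, k}; each meets A ∖ {j}, so x IS a limit point.
  x = k: opens ∋ x are {i, k}, {i, j, k}; each meets A ∖ {k}, so x IS a limit point.
Collecting: A' = {j, k}.


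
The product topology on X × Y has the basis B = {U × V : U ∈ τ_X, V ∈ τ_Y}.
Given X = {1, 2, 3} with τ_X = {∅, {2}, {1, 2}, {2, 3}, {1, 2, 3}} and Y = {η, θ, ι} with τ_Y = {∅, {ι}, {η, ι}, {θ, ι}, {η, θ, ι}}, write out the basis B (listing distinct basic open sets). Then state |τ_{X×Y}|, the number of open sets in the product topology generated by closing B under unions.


Basis B = {∅ × ∅, {2} × {ι}, {1, 2} × {ι}, {2} × {η, ι}, {2} × {θ, ι}, {2, 3} × {ι}, {1, 2, 3} × {ι}, {2} × {η, θ, ι}, {1, 2} × {η, ι}, {1, 2} × {θ, ι}, {2, 3} × {η, ι}, {2, 3} × {θ, ι}, {1, 2} × {η, θ, ι}, {1, 2, 3} × {η, ι}, {1, 2, 3} × {θ, ι}, {2, 3} × {η, θ, ι}, {1, 2, 3} × {η, θ, ι}}; |τ_{X×Y}| = 48.

Enumerate products U × V with U ∈ τ_X, V ∈ τ_Y (deduplicated):
  ∅ × ∅ = {} (∅)
  {2} × {ι} = {(2,ι)}
  {1, 2} × {ι} = {(1,ι), (2,ι)}
  {2} × {η, ι} = {(2,η), (2,ι)}
  {2} × {θ, ι} = {(2,θ), (2,ι)}
  {2, 3} × {ι} = {(2,ι), (3,ι)}
  {1, 2, 3} × {ι} = {(1,ι), (2,ι), (3,ι)}
  {2} × {η, θ, ι} = {(2,η), (2,θ), (2,ι)}
  {1, 2} × {η, ι} = {(1,η), (1,ι), (2,η), (2,ι)}
  {1, 2} × {θ, ι} = {(1,θ), (1,ι), (2,θ), (2,ι)}
  {2, 3} × {η, ι} = {(2,η), (2,ι), (3,η), (3,ι)}
  {2, 3} × {θ, ι} = {(2,θ), (2,ι), (3,θ), (3,ι)}
  {1, 2} × {η, θ, ι} = {(1,η), (1,θ), (1,ι), (2,η), (2,θ), (2,ι)}
  {1, 2, 3} × {η, ι} = {(1,η), (1,ι), (2,η), (2,ι), (3,η), (3,ι)}
  {1, 2, 3} × {θ, ι} = {(1,θ), (1,ι), (2,θ), (2,ι), (3,θ), (3,ι)}
  {2, 3} × {η, θ, ι} = {(2,η), (2,θ), (2,ι), (3,η), (3,θ), (3,ι)}
  {1, 2, 3} × {η, θ, ι} = {(1,η), (1,θ), (1,ι), (2,η), (2,θ), (2,ι), (3,η), (3,θ), (3,ι)}
These 17 distinct sets form the basis B.
Close under arbitrary unions to get τ_{X×Y}; counting gives |τ_{X×Y}| = 48.


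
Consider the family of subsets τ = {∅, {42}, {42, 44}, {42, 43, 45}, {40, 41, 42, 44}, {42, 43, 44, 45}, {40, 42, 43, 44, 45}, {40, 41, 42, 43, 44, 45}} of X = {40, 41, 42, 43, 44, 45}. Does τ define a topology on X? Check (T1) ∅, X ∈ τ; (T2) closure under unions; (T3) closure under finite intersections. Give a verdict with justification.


τ is NOT a topology on X.

Axiom (T1): ∅ ∈ τ? Yes; X ∈ τ? Yes.
Axiom (T2/T3): check pairwise unions and intersections of members of τ.
Counterexample for (T3): {40, 41, 42, 44} ∩ {40, 42, 43, 44, 45} = {40, 42, 44} ∉ τ. Therefore τ is NOT a topology.


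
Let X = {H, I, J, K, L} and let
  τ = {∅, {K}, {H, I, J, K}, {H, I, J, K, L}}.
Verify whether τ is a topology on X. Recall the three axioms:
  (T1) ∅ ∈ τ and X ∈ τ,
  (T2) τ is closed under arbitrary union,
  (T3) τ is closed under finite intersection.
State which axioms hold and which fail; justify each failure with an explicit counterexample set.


τ IS a topology on X.

Axiom (T1): ∅ ∈ τ? Yes; X ∈ τ? Yes.
Axiom (T2/T3): check pairwise unions and intersections of members of τ.
All pairwise intersections and unions checked — each lies in τ. Therefore τ satisfies (T1), (T2), (T3): it IS a topology on X.


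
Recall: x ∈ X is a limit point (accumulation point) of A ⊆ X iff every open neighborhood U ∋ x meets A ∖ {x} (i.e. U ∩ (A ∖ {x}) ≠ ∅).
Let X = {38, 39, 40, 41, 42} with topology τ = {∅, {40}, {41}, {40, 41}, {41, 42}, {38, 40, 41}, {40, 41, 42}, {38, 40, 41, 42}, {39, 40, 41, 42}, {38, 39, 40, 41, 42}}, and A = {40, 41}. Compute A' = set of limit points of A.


A' = {38, 39, 42}

For each x ∈ X, list the open sets U ∈ τ with x ∈ U, then check whether U ∩ (A ∖ {x}) ≠ ∅ for every such U.
  x = 38: opens ∋ x are {38, 40, 41}, {38, 40, 41, 42}, {38, 39, 40, 41, 42}; each meets A ∖ {38}, so x IS a limit point.
  x = 39: opens ∋ x are {39, 40, 41, 42}, {38, 39, 40, 41, 42}; each meets A ∖ {39}, so x IS a limit point.
  x = 40: open {40} ∋ x has {40} ∩ (A ∖ {40}) = ∅, so x is NOT a limit point.
  x = 41: open {41} ∋ x has {41} ∩ (A ∖ {41}) = ∅, so x is NOT a limit point.
  x = 42: opens ∋ x are {41, 42}, {40, 41, 42}, {38, 40, 41, 42}, {39, 40, 41, 42}, {38, 39, 40, 41, 42}; each meets A ∖ {42}, so x IS a limit point.
Collecting: A' = {38, 39, 42}.


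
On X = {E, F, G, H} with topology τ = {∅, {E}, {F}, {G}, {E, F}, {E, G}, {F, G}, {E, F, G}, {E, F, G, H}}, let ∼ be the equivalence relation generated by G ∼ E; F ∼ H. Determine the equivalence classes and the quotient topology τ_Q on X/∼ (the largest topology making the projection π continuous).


X/∼ = {[E=G], [F=H]}; |τ_Q| = 3.

Equivalence classes: [E=G], [F=H].
Quotient map π: X → X/∼ sends E ↦ [E=G], F ↦ [F=H], G ↦ [E=G], H ↦ [F=H].
For each subset V ⊆ X/∼, compute π^{-1}(V) ⊆ X and check whether π^{-1}(V) ∈ τ. V is open in τ_Q iff π^{-1}(V) ∈ τ.
  V = {}: π^{-1}(V) = ∅ ∈ τ ✓.
  V = {[E=G]}: π^{-1}(V) = {E, G} ∈ τ ✓.
  V = {[F=H]}: π^{-1}(V) = {F, H} ∉ τ ✗.
  V = {[E=G], [F=H]}: π^{-1}(V) = {E, F, G, H} ∈ τ ✓.
Open sets in the quotient: τ_Q = {{}, {[E=G]}, {[E=G], [F=H]}} (3 elements).


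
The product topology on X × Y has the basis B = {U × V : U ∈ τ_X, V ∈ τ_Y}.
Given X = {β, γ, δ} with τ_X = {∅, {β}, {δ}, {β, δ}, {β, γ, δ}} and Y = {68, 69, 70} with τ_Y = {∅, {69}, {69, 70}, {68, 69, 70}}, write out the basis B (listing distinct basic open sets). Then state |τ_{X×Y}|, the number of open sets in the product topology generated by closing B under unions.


Basis B = {∅ × ∅, {β} × {69}, {δ} × {69}, {β} × {69, 70}, {β, δ} × {69}, {δ} × {69, 70}, {β} × {68, 69, 70}, {β, γ, δ} × {69}, {δ} × {68, 69, 70}, {β, δ} × {69, 70}, {β, δ} × {68, 69, 70}, {β, γ, δ} × {69, 70}, {β, γ, δ} × {68, 69, 70}}; |τ_{X×Y}| = 30.

Enumerate products U × V with U ∈ τ_X, V ∈ τ_Y (deduplicated):
  ∅ × ∅ = {} (∅)
  {β} × {69} = {(β,69)}
  {δ} × {69} = {(δ,69)}
  {β} × {69, 70} = {(β,69), (β,70)}
  {β, δ} × {69} = {(β,69), (δ,69)}
  {δ} × {69, 70} = {(δ,69), (δ,70)}
  {β} × {68, 69, 70} = {(β,68), (β,69), (β,70)}
  {β, γ, δ} × {69} = {(β,69), (γ,69), (δ,69)}
  {δ} × {68, 69, 70} = {(δ,68), (δ,69), (δ,70)}
  {β, δ} × {69, 70} = {(β,69), (β,70), (δ,69), (δ,70)}
  {β, δ} × {68, 69, 70} = {(β,68), (β,69), (β,70), (δ,68), (δ,69), (δ,70)}
  {β, γ, δ} × {69, 70} = {(β,69), (β,70), (γ,69), (γ,70), (δ,69), (δ,70)}
  {β, γ, δ} × {68, 69, 70} = {(β,68), (β,69), (β,70), (γ,68), (γ,69), (γ,70), (δ,68), (δ,69), (δ,70)}
These 13 distinct sets form the basis B.
Close under arbitrary unions to get τ_{X×Y}; counting gives |τ_{X×Y}| = 30.


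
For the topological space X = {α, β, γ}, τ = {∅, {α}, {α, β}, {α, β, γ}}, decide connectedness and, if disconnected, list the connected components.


(X, τ) is connected.

Find clopen sets (U ∈ τ with X ∖ U ∈ τ):
  U = ∅, X ∖ U = {α, β, γ} — both open, so U is clopen.
  U = {α, β, γ}, X ∖ U = ∅ — both open, so U is clopen.
Only trivial clopens (∅ and X) exist, so (X, τ) is connected.
Compute connected components by grouping points that agree on all clopens:
  component: {α, β, γ}


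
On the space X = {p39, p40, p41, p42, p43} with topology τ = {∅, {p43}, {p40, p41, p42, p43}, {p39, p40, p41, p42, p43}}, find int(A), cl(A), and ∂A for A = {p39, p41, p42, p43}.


int(A) = {p43}, cl(A) = {p39, p40, p41, p42, p43}, ∂A = {p39, p40, p41, p42}.

Closed sets in (X, τ) are complements of opens:
  closed(X, τ) = {∅, {p39}, {p39, p40, p41, p42}, {p39, p40, p41, p42, p43}}.
int(A) = ⋃ {U ∈ τ : U ⊆ A}. Opens contained in A: ∅, {p43}.
Taking the union of these: int(A) = {p43}.
cl(A) = ⋂ {C closed : A ⊆ C}. Closed sets containing A: {p39, p40, p41, p42, p43}.
Intersecting these: cl(A) = {p39, p40, p41, p42, p43}.
∂A = cl(A) ∖ int(A) = {p39, p40, p41, p42, p43} ∖ {p43} = {p39, p40, p41, p42}.


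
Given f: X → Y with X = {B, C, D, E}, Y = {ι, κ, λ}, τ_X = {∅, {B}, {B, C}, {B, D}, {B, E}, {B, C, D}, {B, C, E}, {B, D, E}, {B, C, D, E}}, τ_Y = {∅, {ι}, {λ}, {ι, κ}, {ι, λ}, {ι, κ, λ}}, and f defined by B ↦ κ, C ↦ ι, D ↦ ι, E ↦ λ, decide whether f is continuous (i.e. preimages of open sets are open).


f is NOT continuous.

Compute f^{-1}(U) for each U ∈ τ_Y:
  U = ∅: f^{-1}(U) = ∅ ∈ τ_X ✓.
  U = {ι}: f^{-1}(U) = {C, D} ∉ τ_X ✗.
  U = {λ}: f^{-1}(U) = {E} ∉ τ_X ✗.
  U = {ι, κ}: f^{-1}(U) = {B, C, D} ∈ τ_X ✓.
  U = {ι, λ}: f^{-1}(U) = {C, D, E} ∉ τ_X ✗.
  U = {ι, κ, λ}: f^{-1}(U) = {B, C, D, E} ∈ τ_X ✓.
Found U = {ι} with f^{-1}(U) = {C, D} not in τ_X. Therefore f is NOT continuous.


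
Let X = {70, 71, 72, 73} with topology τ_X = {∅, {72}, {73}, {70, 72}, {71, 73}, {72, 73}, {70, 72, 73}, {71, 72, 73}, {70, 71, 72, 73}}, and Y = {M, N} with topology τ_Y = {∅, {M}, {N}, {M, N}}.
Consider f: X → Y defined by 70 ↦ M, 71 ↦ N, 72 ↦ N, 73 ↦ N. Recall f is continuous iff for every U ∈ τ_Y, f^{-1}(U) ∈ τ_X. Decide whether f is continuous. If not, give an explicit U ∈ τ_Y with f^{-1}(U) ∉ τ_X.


f is NOT continuous.

Compute f^{-1}(U) for each U ∈ τ_Y:
  U = ∅: f^{-1}(U) = ∅ ∈ τ_X ✓.
  U = {M}: f^{-1}(U) = {70} ∉ τ_X ✗.
  U = {N}: f^{-1}(U) = {71, 72, 73} ∈ τ_X ✓.
  U = {M, N}: f^{-1}(U) = {70, 71, 72, 73} ∈ τ_X ✓.
Found U = {M} with f^{-1}(U) = {70} not in τ_X. Therefore f is NOT continuous.


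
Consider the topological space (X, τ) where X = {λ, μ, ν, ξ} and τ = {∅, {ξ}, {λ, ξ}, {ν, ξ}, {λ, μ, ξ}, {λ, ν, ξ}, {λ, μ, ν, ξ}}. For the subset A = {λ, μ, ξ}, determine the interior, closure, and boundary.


int(A) = {λ, μ, ξ}, cl(A) = {λ, μ, ν, ξ}, ∂A = {ν}.

Closed sets in (X, τ) are complements of opens:
  closed(X, τ) = {∅, {μ}, {ν}, {λ, μ}, {μ, ν}, {λ, μ, ν}, {λ, μ, ν, ξ}}.
int(A) = ⋃ {U ∈ τ : U ⊆ A}. Opens contained in A: ∅, {ξ}, {λ, ξ}, {λ, μ, ξ}.
Taking the union of these: int(A) = {λ, μ, ξ}.
cl(A) = ⋂ {C closed : A ⊆ C}. Closed sets containing A: {λ, μ, ν, ξ}.
Intersecting these: cl(A) = {λ, μ, ν, ξ}.
∂A = cl(A) ∖ int(A) = {λ, μ, ν, ξ} ∖ {λ, μ, ξ} = {ν}.


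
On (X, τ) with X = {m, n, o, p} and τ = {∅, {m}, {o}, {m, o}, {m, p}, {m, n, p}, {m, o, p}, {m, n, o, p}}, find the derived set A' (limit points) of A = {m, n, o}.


A' = {n, p}

For each x ∈ X, list the open sets U ∈ τ with x ∈ U, then check whether U ∩ (A ∖ {x}) ≠ ∅ for every such U.
  x = m: open {m} ∋ x has {m} ∩ (A ∖ {m}) = ∅, so x is NOT a limit point.
  x = n: opens ∋ x are {m, n, p}, {m, n, o, p}; each meets A ∖ {n}, so x IS a limit point.
  x = o: open {o} ∋ x has {o} ∩ (A ∖ {o}) = ∅, so x is NOT a limit point.
  x = p: opens ∋ x are {m, p}, {m, n, p}, {m, o, p}, {m, n, o, p}; each meets A ∖ {p}, so x IS a limit point.
Collecting: A' = {n, p}.


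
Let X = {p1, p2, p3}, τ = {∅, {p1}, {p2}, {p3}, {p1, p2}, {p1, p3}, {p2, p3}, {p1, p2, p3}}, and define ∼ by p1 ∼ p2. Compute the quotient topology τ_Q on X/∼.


X/∼ = {[p1=p2], [p3]}; |τ_Q| = 4.

Equivalence classes: [p1=p2], [p3].
Quotient map π: X → X/∼ sends p1 ↦ [p1=p2], p2 ↦ [p1=p2], p3 ↦ [p3].
For each subset V ⊆ X/∼, compute π^{-1}(V) ⊆ X and check whether π^{-1}(V) ∈ τ. V is open in τ_Q iff π^{-1}(V) ∈ τ.
  V = {}: π^{-1}(V) = ∅ ∈ τ ✓.
  V = {[p1=p2]}: π^{-1}(V) = {p1, p2} ∈ τ ✓.
  V = {[p3]}: π^{-1}(V) = {p3} ∈ τ ✓.
  V = {[p1=p2], [p3]}: π^{-1}(V) = {p1, p2, p3} ∈ τ ✓.
Open sets in the quotient: τ_Q = {{}, {[p1=p2]}, {[p3]}, {[p1=p2], [p3]}} (4 elements).


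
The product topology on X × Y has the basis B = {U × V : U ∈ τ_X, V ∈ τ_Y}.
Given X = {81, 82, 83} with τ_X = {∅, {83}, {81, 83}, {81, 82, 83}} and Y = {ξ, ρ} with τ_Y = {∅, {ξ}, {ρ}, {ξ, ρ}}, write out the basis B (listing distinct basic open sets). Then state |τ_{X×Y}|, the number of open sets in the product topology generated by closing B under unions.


Basis B = {∅ × ∅, {83} × {ξ}, {83} × {ρ}, {81, 83} × {ξ}, {81, 83} × {ρ}, {83} × {ξ, ρ}, {81, 82, 83} × {ξ}, {81, 82, 83} × {ρ}, {81, 83} × {ξ, ρ}, {81, 82, 83} × {ξ, ρ}}; |τ_{X×Y}| = 16.

Enumerate products U × V with U ∈ τ_X, V ∈ τ_Y (deduplicated):
  ∅ × ∅ = {} (∅)
  {83} × {ξ} = {(83,ξ)}
  {83} × {ρ} = {(83,ρ)}
  {81, 83} × {ξ} = {(81,ξ), (83,ξ)}
  {81, 83} × {ρ} = {(81,ρ), (83,ρ)}
  {83} × {ξ, ρ} = {(83,ξ), (83,ρ)}
  {81, 82, 83} × {ξ} = {(81,ξ), (82,ξ), (83,ξ)}
  {81, 82, 83} × {ρ} = {(81,ρ), (82,ρ), (83,ρ)}
  {81, 83} × {ξ, ρ} = {(81,ξ), (81,ρ), (83,ξ), (83,ρ)}
  {81, 82, 83} × {ξ, ρ} = {(81,ξ), (81,ρ), (82,ξ), (82,ρ), (83,ξ), (83,ρ)}
These 10 distinct sets form the basis B.
Close under arbitrary unions to get τ_{X×Y}; counting gives |τ_{X×Y}| = 16.


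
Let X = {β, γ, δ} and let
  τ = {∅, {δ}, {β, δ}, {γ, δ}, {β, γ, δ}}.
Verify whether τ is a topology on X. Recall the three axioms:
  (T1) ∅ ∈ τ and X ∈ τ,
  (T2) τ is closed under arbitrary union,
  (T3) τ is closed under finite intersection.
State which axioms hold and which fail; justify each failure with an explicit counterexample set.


τ IS a topology on X.

Axiom (T1): ∅ ∈ τ? Yes; X ∈ τ? Yes.
Axiom (T2/T3): check pairwise unions and intersections of members of τ.
All pairwise intersections and unions checked — each lies in τ. Therefore τ satisfies (T1), (T2), (T3): it IS a topology on X.


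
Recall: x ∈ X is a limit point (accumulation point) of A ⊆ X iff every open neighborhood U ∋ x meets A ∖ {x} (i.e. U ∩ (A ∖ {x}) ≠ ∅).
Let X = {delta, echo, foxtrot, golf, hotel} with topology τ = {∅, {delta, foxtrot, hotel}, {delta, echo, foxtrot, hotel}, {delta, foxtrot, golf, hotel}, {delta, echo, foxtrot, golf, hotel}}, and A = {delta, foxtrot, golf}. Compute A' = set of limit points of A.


A' = {delta, echo, foxtrot, golf, hotel}

For each x ∈ X, list the open sets U ∈ τ with x ∈ U, then check whether U ∩ (A ∖ {x}) ≠ ∅ for every such U.
  x = delta: opens ∋ x are {delta, foxtrot, hotel}, {delta, echo, foxtrot, hotel}, {delta, foxtrot, golf, hotel}, {delta, echo, foxtrot, golf, hotel}; each meets A ∖ {delta}, so x IS a limit point.
  x = echo: opens ∋ x are {delta, echo, foxtrot, hotel}, {delta, echo, foxtrot, golf, hotel}; each meets A ∖ {echo}, so x IS a limit point.
  x = foxtrot: opens ∋ x are {delta, foxtrot, hotel}, {delta, echo, foxtrot, hotel}, {delta, foxtrot, golf, hotel}, {delta, echo, foxtrot, golf, hotel}; each meets A ∖ {foxtrot}, so x IS a limit point.
  x = golf: opens ∋ x are {delta, foxtrot, golf, hotel}, {delta, echo, foxtrot, golf, hotel}; each meets A ∖ {golf}, so x IS a limit point.
  x = hotel: opens ∋ x are {delta, foxtrot, hotel}, {delta, echo, foxtrot, hotel}, {delta, foxtrot, golf, hotel}, {delta, echo, foxtrot, golf, hotel}; each meets A ∖ {hotel}, so x IS a limit point.
Collecting: A' = {delta, echo, foxtrot, golf, hotel}.


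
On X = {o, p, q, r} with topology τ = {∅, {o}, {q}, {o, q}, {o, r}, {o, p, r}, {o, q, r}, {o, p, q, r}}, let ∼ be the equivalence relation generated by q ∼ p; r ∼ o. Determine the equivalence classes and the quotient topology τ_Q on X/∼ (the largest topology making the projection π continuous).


X/∼ = {[o=r], [p=q]}; |τ_Q| = 3.

Equivalence classes: [o=r], [p=q].
Quotient map π: X → X/∼ sends o ↦ [o=r], p ↦ [p=q], q ↦ [p=q], r ↦ [o=r].
For each subset V ⊆ X/∼, compute π^{-1}(V) ⊆ X and check whether π^{-1}(V) ∈ τ. V is open in τ_Q iff π^{-1}(V) ∈ τ.
  V = {}: π^{-1}(V) = ∅ ∈ τ ✓.
  V = {[o=r]}: π^{-1}(V) = {o, r} ∈ τ ✓.
  V = {[p=q]}: π^{-1}(V) = {p, q} ∉ τ ✗.
  V = {[o=r], [p=q]}: π^{-1}(V) = {o, p, q, r} ∈ τ ✓.
Open sets in the quotient: τ_Q = {{}, {[o=r]}, {[o=r], [p=q]}} (3 elements).


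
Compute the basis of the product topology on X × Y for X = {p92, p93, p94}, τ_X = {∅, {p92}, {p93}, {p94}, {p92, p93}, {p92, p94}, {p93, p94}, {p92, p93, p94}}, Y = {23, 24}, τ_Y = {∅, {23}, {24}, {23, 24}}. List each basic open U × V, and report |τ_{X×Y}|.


Basis B = {∅ × ∅, {p92} × {23}, {p92} × {24}, {p93} × {23}, {p93} × {24}, {p94} × {23}, {p94} × {24}, {p92} × {23, 24}, {p92, p93} × {23}, {p92, p94} × {23}, {p92, p93} × {24}, {p92, p94} × {24}, {p93} × {23, 24}, {p93, p94} × {23}, {p93, p94} × {24}, {p94} × {23, 24}, {p92, p93, p94} × {23}, {p92, p93, p94} × {24}, {p92, p93} × {23, 24}, {p92, p94} × {23, 24}, {p93, p94} × {23, 24}, {p92, p93, p94} × {23, 24}}; |τ_{X×Y}| = 64.

Enumerate products U × V with U ∈ τ_X, V ∈ τ_Y (deduplicated):
  ∅ × ∅ = {} (∅)
  {p92} × {23} = {(p92,23)}
  {p92} × {24} = {(p92,24)}
  {p93} × {23} = {(p93,23)}
  {p93} × {24} = {(p93,24)}
  {p94} × {23} = {(p94,23)}
  {p94} × {24} = {(p94,24)}
  {p92} × {23, 24} = {(p92,23), (p92,24)}
  {p92, p93} × {23} = {(p92,23), (p93,23)}
  {p92, p94} × {23} = {(p92,23), (p94,23)}
  {p92, p93} × {24} = {(p92,24), (p93,24)}
  {p92, p94} × {24} = {(p92,24), (p94,24)}
  {p93} × {23, 24} = {(p93,23), (p93,24)}
  {p93, p94} × {23} = {(p93,23), (p94,23)}
  {p93, p94} × {24} = {(p93,24), (p94,24)}
  {p94} × {23, 24} = {(p94,23), (p94,24)}
  {p92, p93, p94} × {23} = {(p92,23), (p93,23), (p94,23)}
  {p92, p93, p94} × {24} = {(p92,24), (p93,24), (p94,24)}
  {p92, p93} × {23, 24} = {(p92,23), (p92,24), (p93,23), (p93,24)}
  {p92, p94} × {23, 24} = {(p92,23), (p92,24), (p94,23), (p94,24)}
  {p93, p94} × {23, 24} = {(p93,23), (p93,24), (p94,23), (p94,24)}
  {p92, p93, p94} × {23, 24} = {(p92,23), (p92,24), (p93,23), (p93,24), (p94,23), (p94,24)}
These 22 distinct sets form the basis B.
Close under arbitrary unions to get τ_{X×Y}; counting gives |τ_{X×Y}| = 64.
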